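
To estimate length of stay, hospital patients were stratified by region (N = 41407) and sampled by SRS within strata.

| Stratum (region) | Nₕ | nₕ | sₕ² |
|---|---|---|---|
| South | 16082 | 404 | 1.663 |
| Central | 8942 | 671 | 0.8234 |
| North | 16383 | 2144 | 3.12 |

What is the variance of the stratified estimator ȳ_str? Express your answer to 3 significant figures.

8.56 × 10^-4

Var(ȳ_str) = Σₕ Wₕ²(1 − fₕ)sₕ²/nₕ with Wₕ = Nₕ/N, N = 41407.
South: Wₕ = 0.38838844; term = 0.38838844²·(1 − 0.02512125)·1.663/404 = 6.0533261 × 10^-4.
Central: Wₕ = 0.21595382; term = 0.21595382²·(1 − 0.07503914)·0.8234/671 = 5.2933852 × 10^-5.
North: Wₕ = 0.39565774; term = 0.39565774²·(1 − 0.13086736)·3.12/2144 = 1.9799545 × 10^-4.
Sum = 8.5626191 × 10^-4.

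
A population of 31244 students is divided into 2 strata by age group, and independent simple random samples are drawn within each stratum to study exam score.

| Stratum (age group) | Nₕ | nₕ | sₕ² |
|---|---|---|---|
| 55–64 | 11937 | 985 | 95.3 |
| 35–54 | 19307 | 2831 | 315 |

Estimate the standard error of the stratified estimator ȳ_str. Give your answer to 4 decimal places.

0.2218

Var(ȳ_str) = Σₕ Wₕ²(1 − fₕ)sₕ²/nₕ with Wₕ = Nₕ/N, N = 31244.
55–64: Wₕ = 0.38205736; term = 0.38205736²·(1 − 0.08251655)·95.3/985 = 0.012957226.
35–54: Wₕ = 0.61794264; term = 0.61794264²·(1 − 0.14663076)·315/2831 = 0.036258013.
Sum = 0.049215239.
SE = √(0.049215239) = 0.2218.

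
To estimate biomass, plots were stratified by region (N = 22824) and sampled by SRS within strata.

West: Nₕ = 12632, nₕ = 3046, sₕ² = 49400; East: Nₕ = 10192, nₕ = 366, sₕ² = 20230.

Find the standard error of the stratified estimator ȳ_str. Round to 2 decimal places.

Var(ȳ_str) = Σₕ Wₕ²(1 − fₕ)sₕ²/nₕ with Wₕ = Nₕ/N, N = 22824.
West: Wₕ = 0.55345251; term = 0.55345251²·(1 − 0.24113363)·49400/3046 = 3.7698414.
East: Wₕ = 0.44654749; term = 0.44654749²·(1 − 0.03591052)·20230/366 = 10.625942.
Sum = 14.395783.
SE = √(14.395783) = 3.79.

3.79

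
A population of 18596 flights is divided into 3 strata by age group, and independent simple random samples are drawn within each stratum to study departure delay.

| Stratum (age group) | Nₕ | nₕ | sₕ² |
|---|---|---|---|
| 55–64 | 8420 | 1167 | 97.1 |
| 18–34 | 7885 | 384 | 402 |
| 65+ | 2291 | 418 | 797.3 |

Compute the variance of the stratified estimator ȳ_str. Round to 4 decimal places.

0.2174

Var(ȳ_str) = Σₕ Wₕ²(1 − fₕ)sₕ²/nₕ with Wₕ = Nₕ/N, N = 18596.
55–64: Wₕ = 0.45278555; term = 0.45278555²·(1 − 0.13859857)·97.1/1167 = 0.014693967.
18–34: Wₕ = 0.42401592; term = 0.42401592²·(1 − 0.04870006)·402/384 = 0.17905094.
65+: Wₕ = 0.12319854; term = 0.12319854²·(1 − 0.18245308)·797.3/418 = 0.02366842.
Sum = 0.21741333.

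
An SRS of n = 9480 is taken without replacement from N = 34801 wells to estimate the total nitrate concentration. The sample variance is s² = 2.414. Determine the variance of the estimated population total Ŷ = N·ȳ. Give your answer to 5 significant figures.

Var(Ŷ) = N²·Var(ȳ) = N²·(1 − n/N)·s²/n.
f = 9480/34801 = 0.27240597; Var(ȳ) = 0.72759403·2.414/9480 = 1.8527553 × 10^-4.
Var(Ŷ) = 34801² · (1.8527553 × 10^-4) = 224388.97.

224390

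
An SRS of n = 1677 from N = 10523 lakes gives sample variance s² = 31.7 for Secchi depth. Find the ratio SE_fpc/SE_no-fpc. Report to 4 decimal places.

0.9169

f = n/N = 1677/10523 = 0.15936520.
SE_no-fpc = √(s²/n) = 0.13748746; SE_fpc = √((1−f)s²/n) = 0.12605695.
Ratio = √(1−f) = 0.91686139.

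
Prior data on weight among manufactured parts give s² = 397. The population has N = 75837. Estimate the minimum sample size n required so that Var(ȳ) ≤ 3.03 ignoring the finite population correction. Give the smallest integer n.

Without fpc, n₀ = s²/D = 397/3.03 = 131.0231.
Rounding up, n = 132.

132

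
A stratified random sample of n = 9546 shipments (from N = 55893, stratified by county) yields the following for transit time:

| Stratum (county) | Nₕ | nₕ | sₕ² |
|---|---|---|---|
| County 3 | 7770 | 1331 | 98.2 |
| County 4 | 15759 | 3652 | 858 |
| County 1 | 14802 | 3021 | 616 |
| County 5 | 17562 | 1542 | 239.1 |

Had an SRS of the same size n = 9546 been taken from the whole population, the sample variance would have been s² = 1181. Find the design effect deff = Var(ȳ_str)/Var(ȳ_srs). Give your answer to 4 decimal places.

Var(ȳ_str) = Σ Wₕ²(1−fₕ)sₕ²/nₕ with Wₕ = Nₕ/55893:
  County 3: (7770/55893)²·(1−1331/7770)·98.2/1331 = 0.0011815661
  County 4: (15759/55893)²·(1−3652/15759)·858/3652 = 0.014348512
  County 1: (14802/55893)²·(1−3021/14802)·616/3021 = 0.011381977
  County 5: (17562/55893)²·(1−1542/17562)·239.1/1542 = 0.013964225
  → Var(ȳ_str) = 0.04087628.
Var(ȳ_srs) = (1 − 9546/55893)·1181/9546 = 0.10258708.
deff = 0.04087628 / 0.10258708 = 0.3985.

0.3985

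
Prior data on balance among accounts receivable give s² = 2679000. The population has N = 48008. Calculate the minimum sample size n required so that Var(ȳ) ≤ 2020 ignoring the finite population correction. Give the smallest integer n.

1327

Without fpc, n₀ = s²/D = 2679000/2020 = 1326.2376.
Rounding up, n = 1327.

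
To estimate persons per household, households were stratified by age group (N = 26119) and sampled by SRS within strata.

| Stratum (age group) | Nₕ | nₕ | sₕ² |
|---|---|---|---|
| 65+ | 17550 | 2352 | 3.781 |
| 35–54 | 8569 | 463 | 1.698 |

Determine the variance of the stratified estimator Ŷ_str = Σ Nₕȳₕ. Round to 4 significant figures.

Var(Ŷ_str) = Σₕ Nₕ²(1 − fₕ)sₕ²/nₕ.
65+: 17550²·(1 − 2352/17550)·3.781/2352 = 428778.42.
35–54: 8569²·(1 − 463/8569)·1.698/463 = 254737.83.
Sum = 683516.25.

683500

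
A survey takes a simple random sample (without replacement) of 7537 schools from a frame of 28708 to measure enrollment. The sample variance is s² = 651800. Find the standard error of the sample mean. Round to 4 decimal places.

7.9860

Under SRS without replacement, Var(ȳ) = (1 − f)·s²/n with f = n/N = 7537/28708 = 0.26254006.
Var(ȳ) = (1 − 0.26254006)·651800/7537 = 0.73745994·86.480032 = 63.775559.
SE(ȳ) = √(63.775559) = 7.9860.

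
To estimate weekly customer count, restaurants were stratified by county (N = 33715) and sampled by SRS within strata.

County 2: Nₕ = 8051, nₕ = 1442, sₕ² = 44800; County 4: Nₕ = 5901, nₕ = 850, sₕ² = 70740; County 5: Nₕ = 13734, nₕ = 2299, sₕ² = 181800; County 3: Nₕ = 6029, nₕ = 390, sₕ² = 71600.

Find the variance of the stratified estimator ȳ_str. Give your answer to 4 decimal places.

Var(ȳ_str) = Σₕ Wₕ²(1 − fₕ)sₕ²/nₕ with Wₕ = Nₕ/N, N = 33715.
County 2: Wₕ = 0.23879579; term = 0.23879579²·(1 − 0.17910819)·44800/1442 = 1.4542933.
County 4: Wₕ = 0.17502595; term = 0.17502595²·(1 − 0.14404338)·70740/850 = 2.1822414.
County 5: Wₕ = 0.40735578; term = 0.40735578²·(1 − 0.16739479)·181800/2299 = 10.925512.
County 3: Wₕ = 0.17882248; term = 0.17882248²·(1 − 0.06468734)·71600/390 = 5.490975.
Sum = 20.053022.

20.0530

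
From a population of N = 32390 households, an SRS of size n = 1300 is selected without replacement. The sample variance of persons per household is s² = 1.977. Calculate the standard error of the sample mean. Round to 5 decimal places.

Under SRS without replacement, Var(ȳ) = (1 − f)·s²/n with f = n/N = 1300/32390 = 0.04013584.
Var(ȳ) = (1 − 0.04013584)·1.977/1300 = 0.95986416·0.0015207692 = 0.0014597319.
SE(ȳ) = √(0.0014597319) = 0.03821.

0.03821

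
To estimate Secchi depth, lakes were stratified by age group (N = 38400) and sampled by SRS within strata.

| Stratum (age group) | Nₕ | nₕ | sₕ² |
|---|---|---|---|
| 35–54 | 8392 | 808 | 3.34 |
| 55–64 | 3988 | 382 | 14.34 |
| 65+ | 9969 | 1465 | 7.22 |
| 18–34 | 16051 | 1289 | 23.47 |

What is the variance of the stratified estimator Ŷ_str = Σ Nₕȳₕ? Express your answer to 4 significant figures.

Var(Ŷ_str) = Σₕ Nₕ²(1 − fₕ)sₕ²/nₕ.
35–54: 8392²·(1 − 808/8392)·3.34/808 = 263086.71.
55–64: 3988²·(1 − 382/3988)·14.34/382 = 539841.99.
65+: 9969²·(1 − 1465/9969)·7.22/1465 = 417805.76.
18–34: 16051²·(1 − 1289/16051)·23.47/1289 = 4.3142715 × 10^6.
Sum = 5.535006 × 10^6.

5.535 × 10^6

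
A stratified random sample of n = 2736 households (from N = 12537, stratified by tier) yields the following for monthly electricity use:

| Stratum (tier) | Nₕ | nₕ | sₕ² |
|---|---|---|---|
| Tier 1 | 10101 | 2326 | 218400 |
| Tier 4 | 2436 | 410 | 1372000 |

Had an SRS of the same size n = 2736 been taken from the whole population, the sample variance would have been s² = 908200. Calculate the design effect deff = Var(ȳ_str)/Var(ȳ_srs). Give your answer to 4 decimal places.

Var(ȳ_str) = Σ Wₕ²(1−fₕ)sₕ²/nₕ with Wₕ = Nₕ/12537:
  Tier 1: (10101/12537)²·(1−2326/10101)·218400/2326 = 46.915942
  Tier 4: (2436/12537)²·(1−410/2436)·1372000/410 = 105.07508
  → Var(ȳ_str) = 151.99102.
Var(ȳ_srs) = (1 − 2736/12537)·908200/2736 = 259.50287.
deff = 151.99102 / 259.50287 = 0.5857.

0.5857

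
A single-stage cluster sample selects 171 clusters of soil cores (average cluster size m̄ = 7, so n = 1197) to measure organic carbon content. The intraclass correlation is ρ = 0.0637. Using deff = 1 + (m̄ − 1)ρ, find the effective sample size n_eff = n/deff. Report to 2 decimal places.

deff = 1 + (7 − 1)·0.0637 = 1 + 0.3822 = 1.3822.
n_eff = 1197 / 1.3822 = 866.01.

866.01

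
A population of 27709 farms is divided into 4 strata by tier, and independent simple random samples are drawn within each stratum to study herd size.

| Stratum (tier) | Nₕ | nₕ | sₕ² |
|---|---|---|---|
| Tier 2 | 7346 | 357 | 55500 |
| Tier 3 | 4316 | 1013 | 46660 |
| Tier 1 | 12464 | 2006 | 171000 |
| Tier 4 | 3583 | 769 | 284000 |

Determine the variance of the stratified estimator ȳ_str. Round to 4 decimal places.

30.5726

Var(ȳ_str) = Σₕ Wₕ²(1 − fₕ)sₕ²/nₕ with Wₕ = Nₕ/N, N = 27709.
Tier 2: Wₕ = 0.26511242; term = 0.26511242²·(1 − 0.04859788)·55500/357 = 10.395587.
Tier 3: Wₕ = 0.15576167; term = 0.15576167²·(1 − 0.23470806)·46660/1013 = 0.85523131.
Tier 1: Wₕ = 0.44981775; term = 0.44981775²·(1 − 0.16094352)·171000/2006 = 14.472033.
Tier 4: Wₕ = 0.12930817; term = 0.12930817²·(1 − 0.21462462)·284000/769 = 4.8497706.
Sum = 30.572622.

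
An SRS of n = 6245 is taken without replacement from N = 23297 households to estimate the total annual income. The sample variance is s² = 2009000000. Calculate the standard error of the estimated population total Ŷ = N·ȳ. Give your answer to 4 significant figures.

1.130 × 10^7

Var(Ŷ) = N²·Var(ȳ) = N²·(1 − n/N)·s²/n.
f = 6245/23297 = 0.26806027; Var(ȳ) = 0.73193973·2009000000/6245 = 235463.08.
Var(Ŷ) = 23297² · 235463.08 = 1.2779764 × 10^14.
SE(Ŷ) = √(1.2779764 × 10^14) = 1.130 × 10^7.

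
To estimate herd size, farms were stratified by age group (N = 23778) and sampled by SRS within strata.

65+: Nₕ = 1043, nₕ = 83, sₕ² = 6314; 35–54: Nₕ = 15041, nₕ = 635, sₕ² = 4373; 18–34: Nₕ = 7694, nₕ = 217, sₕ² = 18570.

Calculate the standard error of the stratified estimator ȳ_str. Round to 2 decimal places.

3.39

Var(ȳ_str) = Σₕ Wₕ²(1 − fₕ)sₕ²/nₕ with Wₕ = Nₕ/N, N = 23778.
65+: Wₕ = 0.04386408; term = 0.04386408²·(1 − 0.07957814)·6314/83 = 0.13471979.
35–54: Wₕ = 0.63255951; term = 0.63255951²·(1 − 0.04221794)·4373/635 = 2.6392178.
18–34: Wₕ = 0.32357642; term = 0.32357642²·(1 − 0.02820380)·18570/217 = 8.7072515.
Sum = 11.481189.
SE = √(11.481189) = 3.39.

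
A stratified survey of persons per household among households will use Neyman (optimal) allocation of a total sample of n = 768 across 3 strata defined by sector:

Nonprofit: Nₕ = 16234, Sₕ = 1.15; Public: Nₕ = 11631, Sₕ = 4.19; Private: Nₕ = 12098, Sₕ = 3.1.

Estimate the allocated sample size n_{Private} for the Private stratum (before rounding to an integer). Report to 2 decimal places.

Neyman allocation: nₕ = n·NₕSₕ / Σⱼ NⱼSⱼ.
Σ NⱼSⱼ = 16234·1.15 + 11631·4.19 + 12098·3.1 = 104906.79.
n_{Private} = 768·12098·3.1 / 104906.79 = 274.56.

274.56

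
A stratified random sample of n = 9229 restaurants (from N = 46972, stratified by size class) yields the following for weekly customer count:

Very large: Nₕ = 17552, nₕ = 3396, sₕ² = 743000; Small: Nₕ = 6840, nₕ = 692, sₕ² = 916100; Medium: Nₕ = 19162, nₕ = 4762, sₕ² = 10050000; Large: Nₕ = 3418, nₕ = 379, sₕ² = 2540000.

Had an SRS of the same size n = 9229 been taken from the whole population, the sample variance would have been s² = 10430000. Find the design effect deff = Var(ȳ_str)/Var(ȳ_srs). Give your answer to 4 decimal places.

0.3803

Var(ȳ_str) = Σ Wₕ²(1−fₕ)sₕ²/nₕ with Wₕ = Nₕ/46972:
  Very large: (17552/46972)²·(1−3396/17552)·743000/3396 = 24.638269
  Small: (6840/46972)²·(1−692/6840)·916100/692 = 25.231824
  Medium: (19162/46972)²·(1−4762/19162)·10050000/4762 = 263.93798
  Large: (3418/46972)²·(1−379/3418)·2540000/379 = 31.551438
  → Var(ȳ_str) = 345.35951.
Var(ȳ_srs) = (1 − 9229/46972)·10430000/9229 = 908.0861.
deff = 345.35951 / 908.0861 = 0.3803.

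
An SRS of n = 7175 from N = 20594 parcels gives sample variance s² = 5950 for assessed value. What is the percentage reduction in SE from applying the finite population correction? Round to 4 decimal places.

f = n/N = 7175/20594 = 0.34840245.
SE_no-fpc = √(s²/n) = 0.91064169; SE_fpc = √((1−f)s²/n) = 0.73508448.
Ratio = √(1−f) = 0.80721593. Reduction = 100·(1 − 0.80721593) = 19.2784%.

19.2784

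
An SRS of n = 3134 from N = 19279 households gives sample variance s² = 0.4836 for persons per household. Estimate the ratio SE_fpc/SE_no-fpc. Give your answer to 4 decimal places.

0.9151

f = n/N = 3134/19279 = 0.16256030.
SE_no-fpc = √(s²/n) = 0.012422061; SE_fpc = √((1−f)s²/n) = 0.011367643.
Ratio = √(1−f) = 0.91511732.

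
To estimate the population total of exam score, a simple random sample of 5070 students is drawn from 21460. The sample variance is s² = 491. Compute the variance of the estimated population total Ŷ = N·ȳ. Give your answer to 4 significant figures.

Var(Ŷ) = N²·Var(ȳ) = N²·(1 − n/N)·s²/n.
f = 5070/21460 = 0.23625349; Var(ȳ) = 0.76374651·491/5070 = 0.073964405.
Var(Ŷ) = 21460² · 0.073964405 = 3.4062946 × 10^7.

3.406 × 10^7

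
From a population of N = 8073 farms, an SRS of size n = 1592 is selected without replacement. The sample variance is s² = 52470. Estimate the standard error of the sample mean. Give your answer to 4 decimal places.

Under SRS without replacement, Var(ȳ) = (1 − f)·s²/n with f = n/N = 1592/8073 = 0.19720055.
Var(ȳ) = (1 − 0.19720055)·52470/1592 = 0.80279945·32.958543 = 26.4591.
SE(ȳ) = √(26.4591) = 5.1438.

5.1438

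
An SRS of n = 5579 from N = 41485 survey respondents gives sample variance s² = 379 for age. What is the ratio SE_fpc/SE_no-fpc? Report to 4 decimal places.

0.9303

f = n/N = 5579/41485 = 0.13448234.
SE_no-fpc = √(s²/n) = 0.26064021; SE_fpc = √((1−f)s²/n) = 0.24248194.
Ratio = √(1−f) = 0.93033201.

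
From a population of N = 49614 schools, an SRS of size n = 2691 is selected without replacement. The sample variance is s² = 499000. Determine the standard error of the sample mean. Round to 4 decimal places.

Under SRS without replacement, Var(ȳ) = (1 − f)·s²/n with f = n/N = 2691/49614 = 0.05423872.
Var(ȳ) = (1 − 0.05423872)·499000/2691 = 0.94576128·185.43292 = 175.37528.
SE(ȳ) = √(175.37528) = 13.2429.

13.2429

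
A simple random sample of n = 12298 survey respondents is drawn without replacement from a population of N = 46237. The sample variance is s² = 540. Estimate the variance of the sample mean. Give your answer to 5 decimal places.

Under SRS without replacement, Var(ȳ) = (1 − f)·s²/n with f = n/N = 12298/46237 = 0.26597746.
Var(ȳ) = (1 − 0.26597746)·540/12298 = 0.73402254·0.043909579 = 0.03223062.

0.03223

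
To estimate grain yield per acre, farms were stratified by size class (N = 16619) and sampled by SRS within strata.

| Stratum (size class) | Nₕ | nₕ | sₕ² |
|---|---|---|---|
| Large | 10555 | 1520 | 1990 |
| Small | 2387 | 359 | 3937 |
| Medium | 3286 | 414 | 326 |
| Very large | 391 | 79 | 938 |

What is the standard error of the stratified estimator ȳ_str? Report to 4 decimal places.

0.8224

Var(ȳ_str) = Σₕ Wₕ²(1 − fₕ)sₕ²/nₕ with Wₕ = Nₕ/N, N = 16619.
Large: Wₕ = 0.63511643; term = 0.63511643²·(1 − 0.14400758)·1990/1520 = 0.45204962.
Small: Wₕ = 0.14363078; term = 0.14363078²·(1 − 0.15039799)·3937/359 = 0.19221247.
Medium: Wₕ = 0.19772549; term = 0.19772549²·(1 − 0.12598904)·326/414 = 0.026906641.
Very large: Wₕ = 0.02352729; term = 0.02352729²·(1 − 0.20204604)·938/79 = 0.0052444183.
Sum = 0.67641315.
SE = √(0.67641315) = 0.8224.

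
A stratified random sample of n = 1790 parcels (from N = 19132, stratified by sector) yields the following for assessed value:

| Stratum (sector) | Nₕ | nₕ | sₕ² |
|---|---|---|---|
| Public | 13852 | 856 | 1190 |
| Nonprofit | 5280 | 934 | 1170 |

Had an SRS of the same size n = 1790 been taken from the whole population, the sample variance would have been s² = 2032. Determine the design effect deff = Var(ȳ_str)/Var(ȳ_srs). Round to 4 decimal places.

Var(ȳ_str) = Σ Wₕ²(1−fₕ)sₕ²/nₕ with Wₕ = Nₕ/19132:
  Public: (13852/19132)²·(1−856/13852)·1190/856 = 0.68371426
  Nonprofit: (5280/19132)²·(1−934/5280)·1170/934 = 0.078531137
  → Var(ȳ_str) = 0.7622454.
Var(ȳ_srs) = (1 − 1790/19132)·2032/1790 = 1.028986.
deff = 0.7622454 / 1.028986 = 0.7408.

0.7408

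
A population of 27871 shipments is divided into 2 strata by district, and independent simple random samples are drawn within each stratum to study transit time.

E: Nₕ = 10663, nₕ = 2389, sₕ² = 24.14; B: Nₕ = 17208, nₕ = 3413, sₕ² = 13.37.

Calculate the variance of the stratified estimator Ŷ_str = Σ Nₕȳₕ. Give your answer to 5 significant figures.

Var(Ŷ_str) = Σₕ Nₕ²(1 − fₕ)sₕ²/nₕ.
E: 10663²·(1 − 2389/10663)·24.14/2389 = 891489.11.
B: 17208²·(1 − 3413/17208)·13.37/3413 = 929923.5.
Sum = 1.8214126 × 10^6.

1.8214 × 10^6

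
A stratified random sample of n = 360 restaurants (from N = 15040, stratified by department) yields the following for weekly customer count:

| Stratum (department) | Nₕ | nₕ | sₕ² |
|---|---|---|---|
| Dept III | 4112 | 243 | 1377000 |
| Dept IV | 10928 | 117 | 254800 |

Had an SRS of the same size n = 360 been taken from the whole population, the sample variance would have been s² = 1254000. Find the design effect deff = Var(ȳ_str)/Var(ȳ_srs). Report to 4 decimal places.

Var(ȳ_str) = Σ Wₕ²(1−fₕ)sₕ²/nₕ with Wₕ = Nₕ/15040:
  Dept III: (4112/15040)²·(1−243/4112)·1377000/243 = 398.55093
  Dept IV: (10928/15040)²·(1−117/10928)·254800/117 = 1137.4294
  → Var(ȳ_str) = 1535.9803.
Var(ȳ_srs) = (1 − 360/15040)·1254000/360 = 3399.9557.
deff = 1535.9803 / 3399.9557 = 0.4518.

0.4518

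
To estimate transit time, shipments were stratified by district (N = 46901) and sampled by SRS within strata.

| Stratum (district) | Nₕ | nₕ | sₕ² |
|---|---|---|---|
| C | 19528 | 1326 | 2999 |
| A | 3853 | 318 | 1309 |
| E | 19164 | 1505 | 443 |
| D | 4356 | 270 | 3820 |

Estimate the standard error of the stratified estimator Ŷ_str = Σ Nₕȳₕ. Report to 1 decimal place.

34805.3

Var(Ŷ_str) = Σₕ Nₕ²(1 − fₕ)sₕ²/nₕ.
C: 19528²·(1 − 1326/19528)·2999/1326 = 8.0391442 × 10^8.
A: 3853²·(1 − 318/3853)·1309/318 = 5.6066178 × 10^7.
E: 19164²·(1 − 1505/19164)·443/1505 = 9.9613797 × 10^7.
D: 4356²·(1 − 270/4356)·3820/270 = 2.5181746 × 10^8.
Sum = 1.2114119 × 10^9.
SE = √(1.2114119 × 10^9) = 34805.3.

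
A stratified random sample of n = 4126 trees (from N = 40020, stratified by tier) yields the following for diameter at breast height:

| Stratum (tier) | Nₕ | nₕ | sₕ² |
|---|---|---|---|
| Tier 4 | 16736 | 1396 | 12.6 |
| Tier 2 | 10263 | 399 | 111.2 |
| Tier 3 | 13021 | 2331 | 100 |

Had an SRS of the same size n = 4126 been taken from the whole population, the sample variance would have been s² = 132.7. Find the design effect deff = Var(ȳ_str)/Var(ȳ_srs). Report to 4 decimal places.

0.7901

Var(ȳ_str) = Σ Wₕ²(1−fₕ)sₕ²/nₕ with Wₕ = Nₕ/40020:
  Tier 4: (16736/40020)²·(1−1396/16736)·12.6/1396 = 0.0014467983
  Tier 2: (10263/40020)²·(1−399/10263)·111.2/399 = 0.017615911
  Tier 3: (13021/40020)²·(1−2331/13021)·100/2331 = 0.0037284266
  → Var(ȳ_str) = 0.022791136.
Var(ȳ_srs) = (1 − 4126/40020)·132.7/4126 = 0.028846058.
deff = 0.022791136 / 0.028846058 = 0.7901.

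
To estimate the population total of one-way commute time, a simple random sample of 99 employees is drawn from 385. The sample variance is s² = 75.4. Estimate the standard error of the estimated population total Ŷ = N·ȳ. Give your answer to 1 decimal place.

289.6

Var(Ŷ) = N²·Var(ȳ) = N²·(1 − n/N)·s²/n.
f = 99/385 = 0.25714286; Var(ȳ) = 0.74285714·75.4/99 = 0.56577201.
Var(Ŷ) = 385² · 0.56577201 = 83861.556.
SE(Ŷ) = √(83861.556) = 289.6.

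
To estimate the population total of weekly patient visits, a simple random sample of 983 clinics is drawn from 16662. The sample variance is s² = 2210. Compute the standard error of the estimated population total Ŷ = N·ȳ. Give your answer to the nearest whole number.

Var(Ŷ) = N²·Var(ȳ) = N²·(1 − n/N)·s²/n.
f = 983/16662 = 0.05899652; Var(ȳ) = 0.94100348·2210/983 = 2.1155826.
Var(Ŷ) = 16662² · 2.1155826 = 5.8733279 × 10^8.
SE(Ŷ) = √(5.8733279 × 10^8) = 24235.

24235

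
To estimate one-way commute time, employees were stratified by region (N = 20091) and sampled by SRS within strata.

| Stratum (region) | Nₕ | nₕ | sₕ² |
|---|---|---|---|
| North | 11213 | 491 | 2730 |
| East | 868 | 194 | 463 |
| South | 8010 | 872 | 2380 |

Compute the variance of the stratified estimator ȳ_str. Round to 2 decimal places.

2.05

Var(ȳ_str) = Σₕ Wₕ²(1 − fₕ)sₕ²/nₕ with Wₕ = Nₕ/N, N = 20091.
North: Wₕ = 0.55811060; term = 0.55811060²·(1 − 0.04378846)·2730/491 = 1.6560585.
East: Wₕ = 0.04320342; term = 0.04320342²·(1 − 0.22350230)·463/194 = 0.0034590415.
South: Wₕ = 0.39868598; term = 0.39868598²·(1 − 0.10886392)·2380/872 = 0.38660407.
Sum = 2.0461216.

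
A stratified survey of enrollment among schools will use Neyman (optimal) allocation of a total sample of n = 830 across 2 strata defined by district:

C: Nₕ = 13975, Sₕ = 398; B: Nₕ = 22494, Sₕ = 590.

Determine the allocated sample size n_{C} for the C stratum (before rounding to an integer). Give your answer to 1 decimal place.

245.1

Neyman allocation: nₕ = n·NₕSₕ / Σⱼ NⱼSⱼ.
Σ NⱼSⱼ = 13975·398 + 22494·590 = 1.883351 × 10^7.
n_{C} = 830·13975·398 / (1.883351 × 10^7) = 245.1.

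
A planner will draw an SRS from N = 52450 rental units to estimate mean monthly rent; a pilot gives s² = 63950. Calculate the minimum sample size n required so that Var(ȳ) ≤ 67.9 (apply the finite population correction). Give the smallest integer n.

Without fpc, n₀ = s²/D = 63950/67.9 = 941.8262.
With fpc, (1 − n/N)·s²/n ≤ D requires n ≥ n₀/(1 + n₀/N) = 941.8262/(1 + 941.8262/52450) = 925.2125.
Rounding up, n = 926.

926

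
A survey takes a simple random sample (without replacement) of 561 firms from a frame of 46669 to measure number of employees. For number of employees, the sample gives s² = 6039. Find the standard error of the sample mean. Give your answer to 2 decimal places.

Under SRS without replacement, Var(ȳ) = (1 − f)·s²/n with f = n/N = 561/46669 = 0.01202083.
Var(ȳ) = (1 − 0.01202083)·6039/561 = 0.98797917·10.764706 = 10.635305.
SE(ȳ) = √(10.635305) = 3.26.

3.26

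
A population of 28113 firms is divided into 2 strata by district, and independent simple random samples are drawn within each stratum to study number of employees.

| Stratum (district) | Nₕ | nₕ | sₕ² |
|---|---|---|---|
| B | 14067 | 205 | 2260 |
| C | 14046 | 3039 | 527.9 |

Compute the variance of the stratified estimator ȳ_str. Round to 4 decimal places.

Var(ȳ_str) = Σₕ Wₕ²(1 − fₕ)sₕ²/nₕ with Wₕ = Nₕ/N, N = 28113.
B: Wₕ = 0.50037349; term = 0.50037349²·(1 − 0.01457311)·2260/205 = 2.7199917.
C: Wₕ = 0.49962651; term = 0.49962651²·(1 − 0.21636053)·527.9/3039 = 0.033980378.
Sum = 2.7539721.

2.7540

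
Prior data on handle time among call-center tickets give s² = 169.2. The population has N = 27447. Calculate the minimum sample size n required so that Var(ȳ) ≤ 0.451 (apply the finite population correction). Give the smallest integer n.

371

Without fpc, n₀ = s²/D = 169.2/0.451 = 375.1663.
With fpc, (1 − n/N)·s²/n ≤ D requires n ≥ n₀/(1 + n₀/N) = 375.1663/(1 + 375.1663/27447) = 370.1074.
Rounding up, n = 371.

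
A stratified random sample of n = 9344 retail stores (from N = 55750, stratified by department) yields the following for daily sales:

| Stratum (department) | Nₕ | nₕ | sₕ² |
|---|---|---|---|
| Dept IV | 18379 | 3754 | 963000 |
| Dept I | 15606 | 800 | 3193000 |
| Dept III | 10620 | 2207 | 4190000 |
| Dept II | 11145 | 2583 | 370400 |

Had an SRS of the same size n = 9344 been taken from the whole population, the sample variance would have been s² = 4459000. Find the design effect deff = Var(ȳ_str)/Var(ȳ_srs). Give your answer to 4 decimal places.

Var(ȳ_str) = Σ Wₕ²(1−fₕ)sₕ²/nₕ with Wₕ = Nₕ/55750:
  Dept IV: (18379/55750)²·(1−3754/18379)·963000/3754 = 22.18503
  Dept I: (15606/55750)²·(1−800/15606)·3193000/800 = 296.72117
  Dept III: (10620/55750)²·(1−2207/10620)·4190000/2207 = 54.575453
  Dept II: (11145/55750)²·(1−2583/11145)·370400/2583 = 4.4026294
  → Var(ȳ_str) = 377.88428.
Var(ȳ_srs) = (1 − 9344/55750)·4459000/9344 = 397.22256.
deff = 377.88428 / 397.22256 = 0.9513.

0.9513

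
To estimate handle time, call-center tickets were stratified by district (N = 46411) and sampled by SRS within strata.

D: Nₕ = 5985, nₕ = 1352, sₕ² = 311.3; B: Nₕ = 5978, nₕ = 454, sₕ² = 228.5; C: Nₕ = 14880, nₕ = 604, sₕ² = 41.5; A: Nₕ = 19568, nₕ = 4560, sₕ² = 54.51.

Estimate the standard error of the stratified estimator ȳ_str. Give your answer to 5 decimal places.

0.13815

Var(ȳ_str) = Σₕ Wₕ²(1 − fₕ)sₕ²/nₕ with Wₕ = Nₕ/N, N = 46411.
D: Wₕ = 0.12895650; term = 0.12895650²·(1 − 0.22589808)·311.3/1352 = 0.0029640603.
B: Wₕ = 0.12880567; term = 0.12880567²·(1 − 0.07594513)·228.5/454 = 0.0077161041.
C: Wₕ = 0.32061365; term = 0.32061365²·(1 − 0.04059140)·41.5/604 = 0.0067760839.
A: Wₕ = 0.42162418; term = 0.42162418²·(1 − 0.23303352)·54.51/4560 = 0.0016298166.
Sum = 0.019086065.
SE = √(0.019086065) = 0.13815.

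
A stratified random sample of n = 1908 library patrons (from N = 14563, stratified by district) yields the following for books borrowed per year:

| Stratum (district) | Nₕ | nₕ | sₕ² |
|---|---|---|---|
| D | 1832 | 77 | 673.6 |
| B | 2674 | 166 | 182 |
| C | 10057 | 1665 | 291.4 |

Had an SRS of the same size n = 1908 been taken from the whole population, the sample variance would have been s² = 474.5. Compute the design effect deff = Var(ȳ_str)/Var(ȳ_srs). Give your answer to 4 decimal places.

1.0964

Var(ȳ_str) = Σ Wₕ²(1−fₕ)sₕ²/nₕ with Wₕ = Nₕ/14563:
  D: (1832/14563)²·(1−77/1832)·673.6/77 = 0.13262098
  B: (2674/14563)²·(1−166/2674)·182/166 = 0.034669736
  C: (10057/14563)²·(1−1665/10057)·291.4/1665 = 0.069647821
  → Var(ȳ_str) = 0.23693854.
Var(ȳ_srs) = (1 − 1908/14563)·474.5/1908 = 0.21610716.
deff = 0.23693854 / 0.21610716 = 1.0964.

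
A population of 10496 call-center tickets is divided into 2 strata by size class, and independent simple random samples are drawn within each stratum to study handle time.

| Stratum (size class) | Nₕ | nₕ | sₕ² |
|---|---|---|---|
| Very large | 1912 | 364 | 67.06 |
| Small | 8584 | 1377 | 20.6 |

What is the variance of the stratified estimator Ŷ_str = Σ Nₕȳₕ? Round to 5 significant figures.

1.4708 × 10^6

Var(Ŷ_str) = Σₕ Nₕ²(1 − fₕ)sₕ²/nₕ.
Very large: 1912²·(1 − 364/1912)·67.06/364 = 545281.81.
Small: 8584²·(1 − 1377/8584)·20.6/1377 = 925502.32.
Sum = 1.4707841 × 10^6.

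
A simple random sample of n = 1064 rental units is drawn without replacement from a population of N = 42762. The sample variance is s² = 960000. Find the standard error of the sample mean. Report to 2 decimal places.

Under SRS without replacement, Var(ȳ) = (1 − f)·s²/n with f = n/N = 1064/42762 = 0.02488190.
Var(ȳ) = (1 − 0.02488190)·960000/1064 = 0.97511810·902.25564 = 879.8058.
SE(ȳ) = √(879.8058) = 29.66.

29.66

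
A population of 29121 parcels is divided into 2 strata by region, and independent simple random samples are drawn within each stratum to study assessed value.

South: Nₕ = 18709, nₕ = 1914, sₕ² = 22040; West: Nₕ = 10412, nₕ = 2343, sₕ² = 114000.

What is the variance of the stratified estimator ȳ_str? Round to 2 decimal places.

9.09

Var(ȳ_str) = Σₕ Wₕ²(1 − fₕ)sₕ²/nₕ with Wₕ = Nₕ/N, N = 29121.
South: Wₕ = 0.64245733; term = 0.64245733²·(1 − 0.10230370)·22040/1914 = 4.2666564.
West: Wₕ = 0.35754267; term = 0.35754267²·(1 − 0.22502881)·114000/2343 = 4.8202978.
Sum = 9.0869542.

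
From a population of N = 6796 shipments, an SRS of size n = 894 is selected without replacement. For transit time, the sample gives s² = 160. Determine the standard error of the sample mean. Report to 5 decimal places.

Under SRS without replacement, Var(ȳ) = (1 − f)·s²/n with f = n/N = 894/6796 = 0.13154797.
Var(ȳ) = (1 − 0.13154797)·160/894 = 0.86845203·0.17897092 = 0.15542766.
SE(ȳ) = √(0.15542766) = 0.39424.

0.39424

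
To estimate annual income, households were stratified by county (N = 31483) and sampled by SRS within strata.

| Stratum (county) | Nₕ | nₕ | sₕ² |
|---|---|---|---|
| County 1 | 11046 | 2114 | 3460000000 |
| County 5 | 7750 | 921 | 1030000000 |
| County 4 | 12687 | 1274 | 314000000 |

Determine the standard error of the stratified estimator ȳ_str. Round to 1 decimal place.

Var(ȳ_str) = Σₕ Wₕ²(1 − fₕ)sₕ²/nₕ with Wₕ = Nₕ/N, N = 31483.
County 1: Wₕ = 0.35085602; term = 0.35085602²·(1 − 0.19138150)·3460000000/2114 = 162919.34.
County 5: Wₕ = 0.24616460; term = 0.24616460²·(1 − 0.11883871)·1030000000/921 = 59715.104.
County 4: Wₕ = 0.40297939; term = 0.40297939²·(1 − 0.10041775)·314000000/1274 = 36005.327.
Sum = 258639.77.
SE = √(258639.77) = 508.6.

508.6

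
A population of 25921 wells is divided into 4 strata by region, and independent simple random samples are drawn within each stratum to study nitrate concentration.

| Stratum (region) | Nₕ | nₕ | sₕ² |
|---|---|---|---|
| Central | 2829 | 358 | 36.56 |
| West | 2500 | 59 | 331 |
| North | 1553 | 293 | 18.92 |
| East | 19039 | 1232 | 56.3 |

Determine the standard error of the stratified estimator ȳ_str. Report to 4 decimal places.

Var(ȳ_str) = Σₕ Wₕ²(1 − fₕ)sₕ²/nₕ with Wₕ = Nₕ/N, N = 25921.
Central: Wₕ = 0.10913931; term = 0.10913931²·(1 − 0.12654648)·36.56/358 = 0.0010624912.
West: Wₕ = 0.09644690; term = 0.09644690²·(1 − 0.02360000)·331/59 = 0.050954233.
North: Wₕ = 0.05991281; term = 0.05991281²·(1 − 0.18866710)·18.92/293 = 1.8805808 × 10^-4.
East: Wₕ = 0.73450098; term = 0.73450098²·(1 − 0.06470928)·56.3/1232 = 0.023058395.
Sum = 0.075263177.
SE = √(0.075263177) = 0.2743.

0.2743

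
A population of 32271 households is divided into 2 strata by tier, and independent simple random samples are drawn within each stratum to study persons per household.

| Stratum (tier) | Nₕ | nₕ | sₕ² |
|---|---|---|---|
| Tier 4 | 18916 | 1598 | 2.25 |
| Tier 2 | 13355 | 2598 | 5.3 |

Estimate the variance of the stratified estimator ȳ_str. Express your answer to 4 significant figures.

7.243 × 10^-4

Var(ȳ_str) = Σₕ Wₕ²(1 − fₕ)sₕ²/nₕ with Wₕ = Nₕ/N, N = 32271.
Tier 4: Wₕ = 0.58616095; term = 0.58616095²·(1 − 0.08447875)·2.25/1598 = 4.429023 × 10^-4.
Tier 2: Wₕ = 0.41383905; term = 0.41383905²·(1 − 0.19453388)·5.3/2598 = 2.814148 × 10^-4.
Sum = 7.243171 × 10^-4.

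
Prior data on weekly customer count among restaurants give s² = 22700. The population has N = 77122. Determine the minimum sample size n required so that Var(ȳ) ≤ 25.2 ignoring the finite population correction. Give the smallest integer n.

Without fpc, n₀ = s²/D = 22700/25.2 = 900.7937.
Rounding up, n = 901.

901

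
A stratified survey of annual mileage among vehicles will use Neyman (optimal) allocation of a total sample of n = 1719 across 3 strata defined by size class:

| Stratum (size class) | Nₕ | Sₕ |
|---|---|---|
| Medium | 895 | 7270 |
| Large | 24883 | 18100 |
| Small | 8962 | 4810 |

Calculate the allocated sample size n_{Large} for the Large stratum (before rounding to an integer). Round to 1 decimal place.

Neyman allocation: nₕ = n·NₕSₕ / Σⱼ NⱼSⱼ.
Σ NⱼSⱼ = 895·7270 + 24883·18100 + 8962·4810 = 4.9999617 × 10^8.
n_{Large} = 1719·24883·18100 / (4.9999617 × 10^8) = 1548.4.

1548.4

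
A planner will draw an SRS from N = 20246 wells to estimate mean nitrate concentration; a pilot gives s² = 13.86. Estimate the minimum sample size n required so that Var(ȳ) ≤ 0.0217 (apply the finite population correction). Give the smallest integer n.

Without fpc, n₀ = s²/D = 13.86/0.0217 = 638.7097.
With fpc, (1 − n/N)·s²/n ≤ D requires n ≥ n₀/(1 + n₀/N) = 638.7097/(1 + 638.7097/20246) = 619.1763.
Rounding up, n = 620.

620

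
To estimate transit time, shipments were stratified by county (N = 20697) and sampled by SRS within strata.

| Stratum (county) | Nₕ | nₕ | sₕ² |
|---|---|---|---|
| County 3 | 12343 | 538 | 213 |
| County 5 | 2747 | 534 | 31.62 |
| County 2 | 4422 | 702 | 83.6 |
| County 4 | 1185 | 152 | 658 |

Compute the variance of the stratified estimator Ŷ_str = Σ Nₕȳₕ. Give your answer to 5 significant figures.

6.5306 × 10^7

Var(Ŷ_str) = Σₕ Nₕ²(1 − fₕ)sₕ²/nₕ.
County 3: 12343²·(1 − 538/12343)·213/538 = 5.7687809 × 10^7.
County 5: 2747²·(1 − 534/2747)·31.62/534 = 359965.34.
County 2: 4422²·(1 − 702/4422)·83.6/702 = 1.9589838 × 10^6.
County 4: 1185²·(1 − 152/1185)·658/152 = 5.2990861 × 10^6.
Sum = 6.5305844 × 10^7.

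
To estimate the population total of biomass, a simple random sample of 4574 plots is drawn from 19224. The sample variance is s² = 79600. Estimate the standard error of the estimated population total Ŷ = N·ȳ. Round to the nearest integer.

Var(Ŷ) = N²·Var(ȳ) = N²·(1 − n/N)·s²/n.
f = 4574/19224 = 0.23793175; Var(ȳ) = 0.76206825·79600/4574 = 13.262053.
Var(Ŷ) = 19224² · 13.262053 = 4.9011532 × 10^9.
SE(Ŷ) = √(4.9011532 × 10^9) = 70008.

70008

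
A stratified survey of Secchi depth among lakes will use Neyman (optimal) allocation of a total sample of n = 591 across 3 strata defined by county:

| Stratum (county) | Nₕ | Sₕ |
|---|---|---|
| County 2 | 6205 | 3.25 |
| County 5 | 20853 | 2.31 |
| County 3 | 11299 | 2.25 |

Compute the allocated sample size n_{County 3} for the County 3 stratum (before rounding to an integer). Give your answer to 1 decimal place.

Neyman allocation: nₕ = n·NₕSₕ / Σⱼ NⱼSⱼ.
Σ NⱼSⱼ = 6205·3.25 + 20853·2.31 + 11299·2.25 = 93759.43.
n_{County 3} = 591·11299·2.25 / 93759.43 = 160.2.

160.2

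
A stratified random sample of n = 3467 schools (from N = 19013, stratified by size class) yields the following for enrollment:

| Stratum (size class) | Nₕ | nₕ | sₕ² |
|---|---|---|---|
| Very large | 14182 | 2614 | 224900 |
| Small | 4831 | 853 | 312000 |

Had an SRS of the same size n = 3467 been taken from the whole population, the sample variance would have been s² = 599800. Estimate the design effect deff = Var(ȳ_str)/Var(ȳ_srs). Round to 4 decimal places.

0.4135

Var(ȳ_str) = Σ Wₕ²(1−fₕ)sₕ²/nₕ with Wₕ = Nₕ/19013:
  Very large: (14182/19013)²·(1−2614/14182)·224900/2614 = 39.046161
  Small: (4831/19013)²·(1−853/4831)·312000/853 = 19.444917
  → Var(ȳ_str) = 58.491078.
Var(ȳ_srs) = (1 − 3467/19013)·599800/3467 = 141.45576.
deff = 58.491078 / 141.45576 = 0.4135.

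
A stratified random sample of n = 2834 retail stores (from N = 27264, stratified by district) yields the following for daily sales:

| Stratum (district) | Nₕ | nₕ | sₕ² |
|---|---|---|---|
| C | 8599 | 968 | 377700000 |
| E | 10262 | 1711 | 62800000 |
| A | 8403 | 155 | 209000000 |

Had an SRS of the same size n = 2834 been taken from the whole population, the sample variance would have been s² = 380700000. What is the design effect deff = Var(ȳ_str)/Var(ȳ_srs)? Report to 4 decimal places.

Var(ȳ_str) = Σ Wₕ²(1−fₕ)sₕ²/nₕ with Wₕ = Nₕ/27264:
  C: (8599/27264)²·(1−968/8599)·377700000/968 = 34444.659
  E: (10262/27264)²·(1−1711/10262)·62800000/1711 = 4332.9074
  A: (8403/27264)²·(1−155/8403)·209000000/155 = 125724.08
  → Var(ȳ_str) = 164501.65.
Var(ȳ_srs) = (1 − 2834/27264)·380700000/2834 = 120369.63.
deff = 164501.65 / 120369.63 = 1.3666.

1.3666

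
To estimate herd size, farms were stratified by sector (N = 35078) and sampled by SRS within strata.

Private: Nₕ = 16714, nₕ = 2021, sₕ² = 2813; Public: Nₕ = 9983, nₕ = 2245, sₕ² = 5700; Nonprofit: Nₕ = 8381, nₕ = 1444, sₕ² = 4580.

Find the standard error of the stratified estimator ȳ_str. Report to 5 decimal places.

0.76620

Var(ȳ_str) = Σₕ Wₕ²(1 − fₕ)sₕ²/nₕ with Wₕ = Nₕ/N, N = 35078.
Private: Wₕ = 0.47648099; term = 0.47648099²·(1 − 0.12091660)·2813/2021 = 0.27779514.
Public: Wₕ = 0.28459433; term = 0.28459433²·(1 − 0.22488230)·5700/2245 = 0.15939646.
Nonprofit: Wₕ = 0.23892468; term = 0.23892468²·(1 − 0.17229448)·4580/1444 = 0.1498636.
Sum = 0.5870552.
SE = √(0.5870552) = 0.76620.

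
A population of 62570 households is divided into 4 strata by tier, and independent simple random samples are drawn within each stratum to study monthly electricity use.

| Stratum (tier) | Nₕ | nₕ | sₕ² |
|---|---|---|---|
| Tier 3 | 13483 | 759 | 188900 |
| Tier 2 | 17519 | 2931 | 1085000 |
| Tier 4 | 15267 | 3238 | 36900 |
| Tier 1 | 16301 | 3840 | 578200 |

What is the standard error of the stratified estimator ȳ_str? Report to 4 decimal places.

Var(ȳ_str) = Σₕ Wₕ²(1 − fₕ)sₕ²/nₕ with Wₕ = Nₕ/N, N = 62570.
Tier 3: Wₕ = 0.21548665; term = 0.21548665²·(1 − 0.05629311)·188900/759 = 10.906065.
Tier 2: Wₕ = 0.27999041; term = 0.27999041²·(1 − 0.16730407)·1085000/2931 = 24.164993.
Tier 4: Wₕ = 0.24399872; term = 0.24399872²·(1 − 0.21209144)·36900/3238 = 0.5345649.
Tier 1: Wₕ = 0.26052421; term = 0.26052421²·(1 − 0.23556837)·578200/3840 = 7.8123501.
Sum = 43.417973.
SE = √(43.417973) = 6.5892.

6.5892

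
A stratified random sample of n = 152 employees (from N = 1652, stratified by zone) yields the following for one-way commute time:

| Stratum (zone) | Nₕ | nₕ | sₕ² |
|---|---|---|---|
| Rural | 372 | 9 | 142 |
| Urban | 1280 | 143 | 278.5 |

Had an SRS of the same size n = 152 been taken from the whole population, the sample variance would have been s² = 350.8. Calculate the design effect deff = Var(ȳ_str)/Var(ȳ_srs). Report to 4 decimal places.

Var(ȳ_str) = Σ Wₕ²(1−fₕ)sₕ²/nₕ with Wₕ = Nₕ/1652:
  Rural: (372/1652)²·(1−9/372)·142/9 = 0.78068406
  Urban: (1280/1652)²·(1−143/1280)·278.5/143 = 1.0385789
  → Var(ȳ_str) = 1.819263.
Var(ȳ_srs) = (1 − 152/1652)·350.8/152 = 2.0955461.
deff = 1.819263 / 2.0955461 = 0.8682.

0.8682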